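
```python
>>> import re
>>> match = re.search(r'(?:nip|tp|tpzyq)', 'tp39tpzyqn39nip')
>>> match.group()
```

`re.search` tries every starting position until one works.
The match spans [0:2] → 'tp'.

'tp'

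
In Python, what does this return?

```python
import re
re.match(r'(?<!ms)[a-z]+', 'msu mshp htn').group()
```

'msu'

Because the assertion is negative and zero-width, positions next to the forbidden text are skipped.
`re.match` won't scan ahead — the pattern has to work from the very first character.
The match spans [0:3] → 'msu'.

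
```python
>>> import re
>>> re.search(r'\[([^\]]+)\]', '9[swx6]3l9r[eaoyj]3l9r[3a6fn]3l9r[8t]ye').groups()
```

('swx6',)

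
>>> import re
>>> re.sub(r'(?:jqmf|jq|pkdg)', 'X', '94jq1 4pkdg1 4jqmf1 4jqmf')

`|` is ordered: at each position the engine commits to the first alternative that works.
Matches: at [2:4] → 'jq'; at [7:11] → 'pkdg'; at [14:18] → 'jqmf'; at [21:25] → 'jqmf'.
`sub` substitutes 'X' at each match site.

'94X1 4X1 4X1 4X'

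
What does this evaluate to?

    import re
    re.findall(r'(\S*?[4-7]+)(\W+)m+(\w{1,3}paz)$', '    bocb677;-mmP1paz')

[('bocb677', ';-', 'P1paz')]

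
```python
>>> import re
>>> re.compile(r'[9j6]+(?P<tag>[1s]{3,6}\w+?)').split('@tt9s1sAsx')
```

The pattern matches one or more of one of [9j6]; then 3 to 6 of one of [1s], then one or more of a word character (lazy) (captured as 'tag').
A non-greedy quantifier consumes as few characters as it can — just enough that the remainder of the pattern still matches from where it stops; whatever follows it matches normally.
Matches to split on: at [3:8] → '9s1sA'.
`re.split` interleaves the captured-group text with the surrounding fragments.

['@tt', 's1sA', 'sx']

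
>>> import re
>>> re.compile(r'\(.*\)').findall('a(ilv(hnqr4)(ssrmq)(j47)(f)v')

['(ilv(hnqr4)(ssrmq)(j47)(f)']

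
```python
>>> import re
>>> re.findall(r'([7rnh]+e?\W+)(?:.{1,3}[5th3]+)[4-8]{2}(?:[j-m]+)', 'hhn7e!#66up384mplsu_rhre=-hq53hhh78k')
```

['rhre=-']

Pattern: one or more of one of [7rnh], then optionally a literal 'e', then one or more of a non-word character (captured); then 1 to 3 of any character, then one or more of one of [5th3] (non-capturing group); then exactly 2 of a character in [4-8]; then one or more of a character in [j-m] (non-capturing group).
Scanning left to right: at [20:36] match 'rhre=-hq53hhh78k', group 1 = 'rhre=-'.
With a single group, `findall` returns only what that group captured — 1 item.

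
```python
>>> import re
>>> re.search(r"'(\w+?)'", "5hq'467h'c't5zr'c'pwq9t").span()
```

(3, 9)

`re.search` scans for the first position where the pattern succeeds.
The match spans [3:9] → "'467h'".
Captured: group 1 = '467h'.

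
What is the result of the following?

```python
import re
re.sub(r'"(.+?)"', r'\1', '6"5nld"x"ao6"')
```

A `+?`/`*?`/`{m,n}?` starts at its minimum and grows only as far as needed for what follows to match.
The replacement refers to a captured group, so each match is rewritten using its own captured text.

'65nldxao6'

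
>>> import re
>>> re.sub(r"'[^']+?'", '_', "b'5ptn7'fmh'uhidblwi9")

"b_fmh'uhidblwi9"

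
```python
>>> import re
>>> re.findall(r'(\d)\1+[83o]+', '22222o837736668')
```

`\1` is not a pattern — it's the concrete string captured by group 1, re-applied verbatim.
Matches: at [0:8] match '22222o83', group 1 = '2'; at [8:11] match '773', group 1 = '7'; at [11:15] match '6668', group 1 = '6'.
With a single group, `findall` returns only what that group captured — 3 items.

['2', '7', '6']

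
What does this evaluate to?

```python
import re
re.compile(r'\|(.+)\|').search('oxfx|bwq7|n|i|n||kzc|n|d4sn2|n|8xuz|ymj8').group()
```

`re.search` tries every starting position until one works.
The match spans [4:36] → '|bwq7|n|i|n||kzc|n|d4sn2|n|8xuz|'.
Captured: group 1 = 'bwq7|n|i|n||kzc|n|d4sn2|n|8xuz'.

'|bwq7|n|i|n||kzc|n|d4sn2|n|8xuz|'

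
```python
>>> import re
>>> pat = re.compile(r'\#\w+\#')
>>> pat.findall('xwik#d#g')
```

Walking the string: at [4:7] → '#d#'.
No capturing groups, so `findall` returns the 1 full match string.

['#d#']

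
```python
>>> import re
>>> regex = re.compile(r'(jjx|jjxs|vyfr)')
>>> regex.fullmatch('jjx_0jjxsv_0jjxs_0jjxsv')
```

None

`fullmatch` succeeds only if the pattern covers the string from start to end.
Here there's no way to consume every character, so the call returns None.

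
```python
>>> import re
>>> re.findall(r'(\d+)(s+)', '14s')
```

[('14', 's')]

This matches one or more of a digit (captured); then one or more of a literal 's' (captured).
Walking the string: at [0:3] match '14s', groups = ('14', 's').
2 groups means the one result is a tuple of 2 captured strings — 1 here.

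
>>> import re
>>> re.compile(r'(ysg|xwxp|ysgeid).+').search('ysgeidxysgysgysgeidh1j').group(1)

The match spans [0:22] → 'ysgeidxysgysgysgeidh1j'.
Captured: group 1 = 'ysg'.

'ysg'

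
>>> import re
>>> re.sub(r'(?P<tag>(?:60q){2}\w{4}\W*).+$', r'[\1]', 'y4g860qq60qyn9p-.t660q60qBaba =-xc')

The pattern matches the literal '60q' repeated 2 times, then exactly 4 of a word character, then zero or more of a non-word character (captured as 'tag'); then one or more of any character; then anchored at the end.
Matches: at [19:34] → '60q60qBaba =-xc'.
`\1` in the replacement pulls in group 1's text for each match.

'y4g860qq60qyn9p-.t6[60q60qBaba =-]'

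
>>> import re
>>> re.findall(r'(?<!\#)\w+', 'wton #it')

The negative lookaround is zero-width — it rules out positions where the adjacent text would match, without consuming anything.
Scanning left to right: at [0:4] → 'wton'; at [7:8] → 't'.
Since nothing is captured, `findall` lists the 2 matched substrings directly.

['wton', 't']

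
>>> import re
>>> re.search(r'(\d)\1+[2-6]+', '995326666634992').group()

'995326666634'

A backreference is literal: `\1` must see the identical characters the first group matched.
The match spans [0:12] → '995326666634'.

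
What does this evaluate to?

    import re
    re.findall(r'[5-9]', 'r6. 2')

['6']

Pattern: a character in [5-9].
Scanning left to right: at [1:2] → '6'.
With no groups in the pattern, `findall` gives back each whole match — 1 here.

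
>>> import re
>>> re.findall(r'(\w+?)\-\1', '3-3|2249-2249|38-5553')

['3', '2249']

The backreference `\1` re-matches whatever the first group consumed, character for character.
With a single group, `findall` returns only what that group captured — 2 items.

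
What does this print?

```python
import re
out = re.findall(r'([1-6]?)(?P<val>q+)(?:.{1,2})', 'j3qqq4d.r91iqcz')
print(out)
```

`findall` packs the 2 group values into a tuple for every match.

[('3', 'qqq'), ('', 'q')]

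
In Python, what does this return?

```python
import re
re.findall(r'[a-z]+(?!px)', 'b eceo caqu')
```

A negative assertion filters positions out without eating any characters.
Since nothing is captured, `findall` lists the 3 matched substrings directly.

['b', 'eceo', 'caqu']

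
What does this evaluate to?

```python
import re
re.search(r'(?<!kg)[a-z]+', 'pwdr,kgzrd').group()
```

'pwdr'

A negative assertion filters positions out without eating any characters.
`search` walks the string left to right and returns the first match it finds.
The match spans [0:4] → 'pwdr'.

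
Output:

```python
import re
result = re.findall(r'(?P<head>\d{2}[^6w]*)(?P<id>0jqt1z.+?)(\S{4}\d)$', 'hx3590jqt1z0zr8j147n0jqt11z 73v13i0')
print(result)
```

3 groups means the one result is a tuple of 3 captured strings — 1 here.

[('359', '0jqt1z0zr8j147n0jqt11z 73', 'v13i0')]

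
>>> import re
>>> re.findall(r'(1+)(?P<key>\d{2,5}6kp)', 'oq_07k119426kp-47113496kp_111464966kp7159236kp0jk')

[('11', '9426kp'), ('11', '3496kp'), ('111', '464966kp'), ('1', '59236kp')]

This matches one or more of a literal '1' (captured); then 2 to 5 of a digit, then the literal '6kp' (captured as 'key').
Matches: at [6:14] match '119426kp', groups = ('11', '9426kp'); at [17:25] match '113496kp', groups = ('11', '3496kp'); at [26:37] match '111464966kp', groups = ('111', '464966kp'); at [38:46] match '159236kp', groups = ('1', '59236kp').
Multiple groups make `findall` return tuples — one 2-tuple for each match.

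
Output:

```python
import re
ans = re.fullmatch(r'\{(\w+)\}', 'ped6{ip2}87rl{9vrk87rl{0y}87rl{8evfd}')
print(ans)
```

None

For `fullmatch`, every character of the input must be accounted for by the pattern.
Here there's no way to consume every character, so the call returns None.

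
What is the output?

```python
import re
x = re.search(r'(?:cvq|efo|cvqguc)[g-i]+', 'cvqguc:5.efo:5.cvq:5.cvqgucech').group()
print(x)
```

cvqg

Unlike `match`, `search` isn't anchored — it looks for the pattern anywhere in the string.
The match spans [0:4] → 'cvqg'.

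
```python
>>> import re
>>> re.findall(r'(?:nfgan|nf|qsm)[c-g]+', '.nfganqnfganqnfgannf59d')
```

['nfg', 'nfg', 'nfg']

Scanning left to right: at [1:4] → 'nfg'; at [7:10] → 'nfg'; at [13:16] → 'nfg'.
No capturing groups, so `findall` returns the 3 full match strings.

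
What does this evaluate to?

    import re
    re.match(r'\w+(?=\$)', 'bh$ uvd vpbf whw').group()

'bh'

With `match`, the pattern is implicitly anchored at the beginning.
The match spans [0:2] → 'bh'.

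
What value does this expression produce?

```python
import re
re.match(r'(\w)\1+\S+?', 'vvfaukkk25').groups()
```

The match spans [0:3] → 'vvf'.
Captured: group 1 = 'v'.

('v',)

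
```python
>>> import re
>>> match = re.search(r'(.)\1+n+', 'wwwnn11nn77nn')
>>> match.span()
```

After group 1 captures some text, `\1` only succeeds where that same text appears again.
The match spans [0:5] → 'wwwnn'.

(0, 5)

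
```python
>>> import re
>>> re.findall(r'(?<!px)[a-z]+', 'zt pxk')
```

['zt', 'pxk']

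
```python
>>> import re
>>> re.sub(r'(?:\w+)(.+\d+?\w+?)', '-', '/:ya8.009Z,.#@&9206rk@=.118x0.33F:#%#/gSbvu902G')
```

`sub` substitutes '-' at each match site.

'/:-'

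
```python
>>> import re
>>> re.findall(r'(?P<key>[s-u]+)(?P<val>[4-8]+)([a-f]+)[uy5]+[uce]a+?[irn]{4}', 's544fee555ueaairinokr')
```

[('s', '544', 'fee')]

The pattern matches one or more of a character in [s-u] (captured as 'key'); then one or more of a character in [4-8] (captured as 'val'); then one or more of a character in [a-f] (captured); then one or more of one of [uy5], then one of [uce]; then one or more of the literal 'a' (lazy), then exactly 4 of one of [irn].
Multiple groups make `findall` return tuples — one 3-tuple for the one match.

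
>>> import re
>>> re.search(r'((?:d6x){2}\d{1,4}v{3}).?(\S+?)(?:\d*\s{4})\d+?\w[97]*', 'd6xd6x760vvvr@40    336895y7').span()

The pattern matches the literal 'd6x' repeated 2 times, then 1 to 4 of a digit, then exactly 3 of a literal 'v' (captured); then optionally any character; then one or more of a non-whitespace character (lazy) (captured); then zero or more of a digit, then exactly 4 of whitespace (non-capturing group); then one or more of a digit (lazy), then a word character, then zero or more of one of [97].
With the lazy modifier that quantifier settles for the fewest repetitions that let the rest of the pattern succeed (the atoms after it are unaffected and can still be greedy).
`search` walks the string left to right and returns the first match it finds.
The match spans [0:22] → 'd6xd6x760vvvr@40    33'.
Captured: group 1 = 'd6xd6x760vvv', group 2 = '@'.

(0, 22)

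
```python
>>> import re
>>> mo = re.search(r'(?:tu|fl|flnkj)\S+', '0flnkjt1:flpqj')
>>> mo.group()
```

The match spans [1:14] → 'flnkjt1:flpqj'.

'flnkjt1:flpqj'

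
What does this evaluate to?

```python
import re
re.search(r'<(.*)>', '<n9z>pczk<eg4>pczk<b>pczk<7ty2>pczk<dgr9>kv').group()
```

'<n9z>pczk<eg4>pczk<b>pczk<7ty2>pczk<dgr9>'

The match spans [0:41] → '<n9z>pczk<eg4>pczk<b>pczk<7ty2>pczk<dgr9>'.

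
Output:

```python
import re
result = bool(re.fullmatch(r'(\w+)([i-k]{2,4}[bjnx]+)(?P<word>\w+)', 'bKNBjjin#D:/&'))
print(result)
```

For `fullmatch`, every character of the input must be accounted for by the pattern.
Here the string isn't matched end-to-end, so the call returns None, and `bool(None)` is False.

False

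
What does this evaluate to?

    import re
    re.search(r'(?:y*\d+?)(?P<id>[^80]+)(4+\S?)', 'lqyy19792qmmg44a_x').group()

This matches zero or more of a literal 'y', then one or more of a digit (lazy) (non-capturing group); then one or more of any character except [80] (captured as 'id'); then one or more of a literal '4', then optionally a non-whitespace character (captured).
`re.search` scans for the first position where the pattern succeeds.
The match spans [2:16] → 'yy19792qmmg44a'.
Captured: group 1 = '9792qmmg4', group 2 = '4a'.

'yy19792qmmg44a'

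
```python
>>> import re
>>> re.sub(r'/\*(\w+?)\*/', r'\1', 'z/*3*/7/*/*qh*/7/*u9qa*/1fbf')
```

'z37/*qh7u9qa1fbf'

Matches: at [1:6] → '/*3*/'; at [9:15] → '/*qh*/'; at [16:24] → '/*u9qa*/'.
The replacement refers to a captured group, so each match is rewritten using its own captured text.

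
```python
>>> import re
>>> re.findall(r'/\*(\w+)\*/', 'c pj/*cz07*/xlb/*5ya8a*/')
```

['cz07', '5ya8a']

Because there's exactly one group, `findall` drops the full match and keeps group 1 from each hit.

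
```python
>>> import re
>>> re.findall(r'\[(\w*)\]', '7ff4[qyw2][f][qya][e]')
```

['qyw2', 'f', 'qya', 'e']

Scanning left to right: at [4:10] match '[qyw2]', group 1 = 'qyw2'; at [10:13] match '[f]', group 1 = 'f'; at [13:18] match '[qya]', group 1 = 'qya'; at [18:21] match '[e]', group 1 = 'e'.
Because there's exactly one group, `findall` drops the full match and keeps group 1 from each hit.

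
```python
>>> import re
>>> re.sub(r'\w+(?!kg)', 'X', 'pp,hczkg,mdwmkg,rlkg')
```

Because the assertion is negative and zero-width, positions next to the forbidden text are skipped.
Matches: at [0:2] → 'pp'; at [3:8] → 'hczkg'; at [9:15] → 'mdwmkg'; at [16:20] → 'rlkg'.
Each match is replaced by 'X'.

'X,X,X,X'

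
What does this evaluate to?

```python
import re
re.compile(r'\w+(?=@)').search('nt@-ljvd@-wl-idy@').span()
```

(0, 2)

Because the assertion is zero-width, the text it checks is not consumed and won't appear in the result.
`re.search` tries every starting position until one works.
The match spans [0:2] → 'nt'.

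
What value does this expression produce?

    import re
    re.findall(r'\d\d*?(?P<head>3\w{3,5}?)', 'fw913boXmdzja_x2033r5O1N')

['3boX', '33r5']

This matches a digit, then zero or more of a digit (lazy); then the literal '3', then 3 to 5 of a word character (lazy) (captured as 'head').
Walking the string: at [2:8] match '913boX', group 1 = '3boX'; at [15:21] match '2033r5', group 1 = '33r5'.
`findall` collects group 1 from each match (2 total).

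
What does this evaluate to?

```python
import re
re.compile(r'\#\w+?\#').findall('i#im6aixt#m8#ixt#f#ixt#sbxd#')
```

No capturing groups, so `findall` returns the 3 full match strings.

['#im6aixt#', '#ixt#', '#ixt#']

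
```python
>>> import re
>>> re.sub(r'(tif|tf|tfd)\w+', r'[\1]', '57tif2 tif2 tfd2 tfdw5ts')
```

'57[tif] [tif] [tf] [tf]'

Branches in `(...|...)` are attempted left-to-right; the first branch that allows the whole pattern to succeed is taken.
The replacement refers to a captured group, so each match is rewritten using its own captured text.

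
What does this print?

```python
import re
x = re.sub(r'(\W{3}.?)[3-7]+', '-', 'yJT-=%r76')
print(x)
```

yJT-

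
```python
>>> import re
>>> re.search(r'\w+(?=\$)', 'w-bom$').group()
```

'bom'

Lookahead/lookbehind check context without consuming it, so the matched span excludes the asserted characters.
The match spans [2:5] → 'bom'.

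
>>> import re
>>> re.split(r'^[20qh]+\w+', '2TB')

['', '']

`split` removes every match and returns the 2 fragments in between.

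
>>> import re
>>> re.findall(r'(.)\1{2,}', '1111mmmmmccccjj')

['1', 'm', 'c']

`\1` has to match the exact text group 1 already captured.
Matches: at [0:4] match '1111', group 1 = '1'; at [4:9] match 'mmmmm', group 1 = 'm'; at [9:13] match 'cccc', group 1 = 'c'.
Because there's exactly one group, `findall` drops the full match and keeps group 1 from each hit.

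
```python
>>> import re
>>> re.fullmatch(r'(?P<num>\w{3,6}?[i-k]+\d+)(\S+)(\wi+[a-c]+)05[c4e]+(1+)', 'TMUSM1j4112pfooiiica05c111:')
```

This matches 3 to 6 of a word character (lazy), then one or more of a character in [i-k], then one or more of a digit (captured as 'num'); then one or more of a non-whitespace character (captured); then a word character, then one or more of a literal 'i', then one or more of a character in [a-c] (captured); then the literal '05', then one or more of one of [c4e]; then one or more of a literal '1' (captured).
`fullmatch` succeeds only if the pattern covers the string from start to end.
Here the string isn't matched end-to-end, so the call returns None.

None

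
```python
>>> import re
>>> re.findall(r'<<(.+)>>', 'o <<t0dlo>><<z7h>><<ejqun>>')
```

['t0dlo>><<z7h>><<ejqun']

Scanning left to right: at [2:27] match '<<t0dlo>><<z7h>><<ejqun>>', group 1 = 't0dlo>><<z7h>><<ejqun'.
One capturing group, so `findall` returns just the captured substring from the one match — 1 in all.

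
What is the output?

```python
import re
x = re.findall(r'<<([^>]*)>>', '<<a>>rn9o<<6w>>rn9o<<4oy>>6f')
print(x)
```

Because there's exactly one group, `findall` drops the full match and keeps group 1 from each hit.

['a', '6w', '4oy']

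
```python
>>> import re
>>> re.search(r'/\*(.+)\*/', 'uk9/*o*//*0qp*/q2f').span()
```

The match spans [3:15] → '/*o*//*0qp*/'.

(3, 15)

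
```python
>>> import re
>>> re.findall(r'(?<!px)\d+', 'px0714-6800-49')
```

['714', '6800', '49']

The negative lookaround is zero-width — it rules out positions where the adjacent text would match, without consuming anything.
With no groups in the pattern, `findall` gives back each whole match — 3 here.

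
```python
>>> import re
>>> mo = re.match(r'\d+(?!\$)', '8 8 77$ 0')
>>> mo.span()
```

`re.match` only tries the pattern at the start of the string.
The match spans [0:1] → '8'.

(0, 1)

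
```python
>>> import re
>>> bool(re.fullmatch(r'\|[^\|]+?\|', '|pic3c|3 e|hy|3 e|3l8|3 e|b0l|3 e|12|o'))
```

False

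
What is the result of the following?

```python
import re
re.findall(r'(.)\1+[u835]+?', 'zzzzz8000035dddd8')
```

`\1` is not a pattern — it's the concrete string captured by group 1, re-applied verbatim.
`findall` collects group 1 from each match (3 total).

['z', '0', 'd']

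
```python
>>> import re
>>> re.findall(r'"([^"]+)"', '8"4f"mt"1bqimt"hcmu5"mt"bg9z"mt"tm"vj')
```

['4f', '1bqimt', 'mt', 'mt']

Walking the string: at [1:5] match '"4f"', group 1 = '4f'; at [7:15] match '"1bqimt"', group 1 = '1bqimt'; at [20:24] match '"mt"', group 1 = 'mt'; at [28:32] match '"mt"', group 1 = 'mt'.
`findall` collects group 1 from each match (4 total).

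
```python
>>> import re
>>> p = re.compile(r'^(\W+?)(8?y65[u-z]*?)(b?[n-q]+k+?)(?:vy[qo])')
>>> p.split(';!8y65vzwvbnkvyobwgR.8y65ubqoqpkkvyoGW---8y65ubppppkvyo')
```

['', ';!', '8y65vzwv', 'bnk', 'bwgR.8y65ubqoqpkkvyoGW---8y65ubppppkvyo']

This matches anchored at the start of the string; then one or more of a non-word character (lazy) (captured); then optionally the literal '8', then the literal 'y65', then zero or more of a character in [u-z] (lazy) (captured); then optionally the literal 'b', then one or more of a character in [n-q], then one or more of the literal 'k' (lazy) (captured); then the literal 'vy', then one of [qo] (non-capturing group).
Matches to split on: at [0:16] → ';!8y65vzwvbnkvyo'.
`re.split` interleaves the captured-group text with the surrounding fragments.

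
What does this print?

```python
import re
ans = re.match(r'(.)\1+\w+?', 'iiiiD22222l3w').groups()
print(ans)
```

The match spans [0:5] → 'iiiiD'.
Captured: group 1 = 'i'.

('i',)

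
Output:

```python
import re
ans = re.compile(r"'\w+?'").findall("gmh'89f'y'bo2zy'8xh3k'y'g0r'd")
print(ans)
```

Scanning left to right: at [3:8] → "'89f'"; at [9:16] → "'bo2zy'"; at [21:24] → "'y'".
No capturing groups, so `findall` returns the 3 full match strings.

["'89f'", "'bo2zy'", "'y'"]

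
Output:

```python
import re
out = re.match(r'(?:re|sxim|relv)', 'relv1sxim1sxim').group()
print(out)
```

re

Alternation isn't longest-match — the leftmost alternative that fits at this position is chosen.
With `match`, the pattern is implicitly anchored at the beginning.
The match spans [0:2] → 're'.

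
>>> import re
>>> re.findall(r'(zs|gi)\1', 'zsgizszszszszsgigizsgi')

After group 1 captures some text, `\1` only succeeds where that same text appears again.
Matches: at [4:8] match 'zszs', group 1 = 'zs'; at [8:12] match 'zszs', group 1 = 'zs'; at [14:18] match 'gigi', group 1 = 'gi'.
Because there's exactly one group, `findall` drops the full match and keeps group 1 from each hit.

['zs', 'zs', 'gi']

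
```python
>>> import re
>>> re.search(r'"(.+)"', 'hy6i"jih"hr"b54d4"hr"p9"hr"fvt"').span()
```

The match spans [4:31] → '"jih"hr"b54d4"hr"p9"hr"fvt"'.

(4, 31)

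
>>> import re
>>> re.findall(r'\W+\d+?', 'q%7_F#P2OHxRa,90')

The pattern matches one or more of a non-word character; then one or more of a digit (lazy).
Matches: at [1:3] → '%7'; at [13:15] → ',9'.
`findall` yields the raw match text (2 of them) because the pattern has no groups.

['%7', ',9']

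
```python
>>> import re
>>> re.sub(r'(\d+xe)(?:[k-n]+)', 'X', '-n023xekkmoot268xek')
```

This matches one or more of a digit, then the literal 'xe' (captured); then one or more of a character in [k-n] (non-capturing group).
Matches: at [2:10] → '023xekkm'; at [13:19] → '268xek'.
`sub` substitutes 'X' at each match site.

'-nXootX'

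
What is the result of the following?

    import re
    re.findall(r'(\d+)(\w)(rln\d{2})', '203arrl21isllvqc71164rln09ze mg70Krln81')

[('7116', '4', 'rln09'), ('70', 'K', 'rln81')]

The pattern matches one or more of a digit (captured); then a word character (captured); then the literal 'rln', then exactly 2 of a digit (captured).
3 groups means each result is a tuple of 3 captured strings — 2 here.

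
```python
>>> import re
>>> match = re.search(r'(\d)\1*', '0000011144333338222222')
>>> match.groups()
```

The match spans [0:5] → '00000'.
Captured: group 1 = '0'.

('0',)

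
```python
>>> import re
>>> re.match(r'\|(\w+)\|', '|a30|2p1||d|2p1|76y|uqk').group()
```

`re.match` only tries the pattern at the start of the string.
The match spans [0:5] → '|a30|'.
Captured: group 1 = 'a30'.

'|a30|'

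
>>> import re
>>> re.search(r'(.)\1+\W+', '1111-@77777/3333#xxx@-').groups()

`\1` has to match the exact text group 1 already captured.
`re.search` scans for the first position where the pattern succeeds.
The match spans [0:6] → '1111-@'.
Captured: group 1 = '1'.

('1',)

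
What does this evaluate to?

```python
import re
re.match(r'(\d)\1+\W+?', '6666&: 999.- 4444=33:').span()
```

The backreference `\1` re-matches whatever the first group consumed, character for character.
With `match`, the pattern is implicitly anchored at the beginning.
The match spans [0:5] → '6666&'.
Captured: group 1 = '6'.

(0, 5)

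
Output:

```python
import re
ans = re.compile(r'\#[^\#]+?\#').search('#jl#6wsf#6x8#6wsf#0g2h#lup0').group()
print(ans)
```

`re.search` tries every starting position until one works.
The match spans [0:4] → '#jl#'.

#jl#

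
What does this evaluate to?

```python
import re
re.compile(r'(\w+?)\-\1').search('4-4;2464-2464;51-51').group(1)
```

'4'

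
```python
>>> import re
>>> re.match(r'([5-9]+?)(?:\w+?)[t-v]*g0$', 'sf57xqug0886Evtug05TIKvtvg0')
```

`re.match` won't scan ahead — the pattern has to work from the very first character.
Here the string doesn't start with a match, so the call returns None.

None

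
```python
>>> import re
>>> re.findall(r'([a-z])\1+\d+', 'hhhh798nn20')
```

The backreference `\1` re-matches whatever the first group consumed, character for character.
`findall` collects group 1 from each match (2 total).

['h', 'n']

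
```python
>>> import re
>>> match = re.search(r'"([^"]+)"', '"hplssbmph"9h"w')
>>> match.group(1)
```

'hplssbmph'

The match spans [0:11] → '"hplssbmph"'.
Captured: group 1 = 'hplssbmph'.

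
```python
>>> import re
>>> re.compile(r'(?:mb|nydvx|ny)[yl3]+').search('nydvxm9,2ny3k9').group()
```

'ny3'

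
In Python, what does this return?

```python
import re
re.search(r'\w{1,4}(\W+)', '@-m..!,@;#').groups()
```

This matches 1 to 4 of a word character; then one or more of a non-word character (captured).
`re.search` tries every starting position until one works.
The match spans [2:10] → 'm..!,@;#'.
Captured: group 1 = '..!,@;#'.

('..!,@;#',)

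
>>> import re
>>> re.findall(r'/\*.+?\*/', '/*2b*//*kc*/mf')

A non-greedy quantifier consumes as few characters as it can — just enough that the remainder of the pattern still matches from where it stops; whatever follows it matches normally.
Scanning left to right: at [0:6] → '/*2b*/'; at [6:12] → '/*kc*/'.
No capturing groups, so `findall` returns the 2 full match strings.

['/*2b*/', '/*kc*/']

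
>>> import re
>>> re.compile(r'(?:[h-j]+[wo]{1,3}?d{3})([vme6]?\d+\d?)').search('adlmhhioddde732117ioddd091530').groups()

('e732117',)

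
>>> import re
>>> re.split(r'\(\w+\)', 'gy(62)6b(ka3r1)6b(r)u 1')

Matches to split on: at [2:6] → '(62)'; at [8:15] → '(ka3r1)'; at [17:20] → '(r)'.
The string is cut at each match, leaving 4 pieces.

['gy', '6b', '6b', 'u 1']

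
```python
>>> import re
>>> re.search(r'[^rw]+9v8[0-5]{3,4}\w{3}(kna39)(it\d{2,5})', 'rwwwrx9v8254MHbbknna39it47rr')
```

The pattern matches one or more of any character except [rw], then the literal '9v8'; then 3 to 4 of a character in [0-5], then exactly 3 of a word character; then the literal 'kna', then the literal '39' (captured); then the literal 'it', then 2 to 5 of a digit (captured).
Here nothing in the string fits, so the call returns None.

None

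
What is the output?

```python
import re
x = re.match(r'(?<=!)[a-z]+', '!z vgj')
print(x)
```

None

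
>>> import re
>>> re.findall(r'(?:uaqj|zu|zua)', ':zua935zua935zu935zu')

['zu', 'zu', 'zu', 'zu']

Branches in `(...|...)` are attempted left-to-right; the first branch that allows the whole pattern to succeed is taken.
Walking the string: at [1:3] → 'zu'; at [7:9] → 'zu'; at [13:15] → 'zu'; at [18:20] → 'zu'.
Since nothing is captured, `findall` lists the 4 matched substrings directly.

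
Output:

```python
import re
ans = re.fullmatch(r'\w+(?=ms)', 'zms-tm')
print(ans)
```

`fullmatch` succeeds only if the pattern covers the string from start to end.
Here the string isn't matched end-to-end, so the call returns None.

None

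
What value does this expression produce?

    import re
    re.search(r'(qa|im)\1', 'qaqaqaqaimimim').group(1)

The backreference `\1` re-matches whatever the first group consumed, character for character.
`re.search` tries every starting position until one works.
The match spans [0:4] → 'qaqa'.
Captured: group 1 = 'qa'.

'qa'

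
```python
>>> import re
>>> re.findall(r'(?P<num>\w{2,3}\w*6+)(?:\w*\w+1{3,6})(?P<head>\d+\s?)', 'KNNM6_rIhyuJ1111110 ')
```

The pattern matches 2 to 3 of a word character, then zero or more of a word character, then one or more of the literal '6' (captured as 'num'); then zero or more of a word character, then one or more of a word character, then 3 to 6 of the literal '1' (non-capturing group); then one or more of a digit, then optionally whitespace (captured as 'head').
With 2 capturing groups, `findall` returns a 2-tuple per match.

[('KNNM6', '0 ')]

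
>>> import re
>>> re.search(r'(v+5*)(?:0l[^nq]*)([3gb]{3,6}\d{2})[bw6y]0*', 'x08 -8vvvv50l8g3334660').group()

The pattern matches one or more of the literal 'v', then zero or more of a literal '5' (captured); then the literal '0l', then zero or more of any character except [nq] (non-capturing group); then 3 to 6 of one of [3gb], then exactly 2 of a digit (captured); then one of [bw6y], then zero or more of the literal '0'.
The match spans [6:22] → 'vvvv50l8g3334660'.

'vvvv50l8g3334660'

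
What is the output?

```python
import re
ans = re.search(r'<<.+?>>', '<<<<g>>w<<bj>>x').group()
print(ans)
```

<<<<g>>

A `+?`/`*?`/`{m,n}?` starts at its minimum and grows only as far as needed for what follows to match.
`re.search` scans for the first position where the pattern succeeds.
The match spans [0:7] → '<<<<g>>'.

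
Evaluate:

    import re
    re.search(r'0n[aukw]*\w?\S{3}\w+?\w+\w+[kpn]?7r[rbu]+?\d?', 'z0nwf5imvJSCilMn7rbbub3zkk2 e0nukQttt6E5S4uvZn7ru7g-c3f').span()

(1, 19)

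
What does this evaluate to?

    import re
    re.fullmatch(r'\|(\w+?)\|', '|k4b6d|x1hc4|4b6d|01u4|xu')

None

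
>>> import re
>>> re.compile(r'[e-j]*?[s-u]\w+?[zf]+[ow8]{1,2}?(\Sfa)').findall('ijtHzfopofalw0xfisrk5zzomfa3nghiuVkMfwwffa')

['mfa', 'ffa']

Pattern: zero or more of a character in [e-j] (lazy), then a character in [s-u], then one or more of a word character (lazy); then one or more of one of [zf], then 1 to 2 of one of [ow8] (lazy); then a non-whitespace character, then the literal 'fa' (captured).
With the lazy modifier that quantifier settles for the fewest repetitions that let the rest of the pattern succeed (the atoms after it are unaffected and can still be greedy).
Matches: at [0:27] match 'ijtHzfopofalw0xfisrk5zzomfa', group 1 = 'mfa'; at [29:42] match 'ghiuVkMfwwffa', group 1 = 'ffa'.
Because there's exactly one group, `findall` drops the full match and keeps group 1 from each hit.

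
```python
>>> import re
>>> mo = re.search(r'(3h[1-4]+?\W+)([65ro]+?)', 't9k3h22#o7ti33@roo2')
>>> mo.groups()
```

('3h22#', 'o')

This matches the literal '3h', then one or more of a character in [1-4] (lazy), then one or more of a non-word character (captured); then one or more of one of [65ro] (lazy) (captured).
`search` walks the string left to right and returns the first match it finds.
The match spans [3:9] → '3h22#o'.
Captured: group 1 = '3h22#', group 2 = 'o'.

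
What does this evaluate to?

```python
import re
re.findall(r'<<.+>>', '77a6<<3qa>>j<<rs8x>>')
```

['<<3qa>>j<<rs8x>>']

`findall` yields the raw match text (1 of them) because the pattern has no groups.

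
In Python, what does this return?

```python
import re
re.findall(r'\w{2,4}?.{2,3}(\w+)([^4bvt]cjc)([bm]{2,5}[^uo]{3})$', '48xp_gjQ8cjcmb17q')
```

[('gjQ', '8cjc', 'mb17q')]

This matches 2 to 4 of a word character (lazy), then 2 to 3 of any character; then one or more of a word character (captured); then any character except [4bvt], then the literal 'cjc' (captured); then 2 to 5 of one of [bm], then exactly 3 of any character except [uo] (captured); then anchored at the end.
Matches: at [0:17] match '48xp_gjQ8cjcmb17q', groups = ('gjQ', '8cjc', 'mb17q').
3 groups means the one result is a tuple of 3 captured strings — 1 here.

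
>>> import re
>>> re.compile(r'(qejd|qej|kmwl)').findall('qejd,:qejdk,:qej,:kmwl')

['qejd', 'qejd', 'qej', 'kmwl']

Branches in `(...|...)` are attempted left-to-right; the first branch that allows the whole pattern to succeed is taken.
Scanning left to right: at [0:4] match 'qejd', group 1 = 'qejd'; at [6:10] match 'qejd', group 1 = 'qejd'; at [13:16] match 'qej', group 1 = 'qej'; at [18:22] match 'kmwl', group 1 = 'kmwl'.
One capturing group, so `findall` returns just the captured substring from each match — 4 in all.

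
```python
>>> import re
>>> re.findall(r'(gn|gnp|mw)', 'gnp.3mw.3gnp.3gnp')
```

['gn', 'mw', 'gn', 'gn']

The regex engine tests alternatives in the order written; an earlier branch that matches wins even if a later one would match more.
Walking the string: at [0:2] match 'gn', group 1 = 'gn'; at [5:7] match 'mw', group 1 = 'mw'; at [9:11] match 'gn', group 1 = 'gn'; at [14:16] match 'gn', group 1 = 'gn'.
Because there's exactly one group, `findall` drops the full match and keeps group 1 from each hit.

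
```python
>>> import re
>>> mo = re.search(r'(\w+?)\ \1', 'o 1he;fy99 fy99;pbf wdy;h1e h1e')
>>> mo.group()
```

'fy99 fy99'

A backreference is literal: `\1` must see the identical characters the first group matched.
The match spans [6:15] → 'fy99 fy99'.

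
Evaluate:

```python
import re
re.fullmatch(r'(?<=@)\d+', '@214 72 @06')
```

None

Lookahead/lookbehind check context without consuming it, so the matched span excludes the asserted characters.
For `fullmatch`, every character of the input must be accounted for by the pattern.
Here there's no way to consume every character, so the call returns None.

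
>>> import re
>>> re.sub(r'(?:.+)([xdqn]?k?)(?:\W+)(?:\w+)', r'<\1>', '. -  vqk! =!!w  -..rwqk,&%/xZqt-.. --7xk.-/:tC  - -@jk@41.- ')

'<>.- '

This matches one or more of any character (non-capturing group); then optionally one of [xdqn], then optionally a literal 'k' (captured); then one or more of a non-word character (non-capturing group); then one or more of a word character (non-capturing group).
Matches: at [0:57] → '. -  vqk! =!!w  -..rwqk,&%/xZqt-.. --7xk.-/:tC  - -@jk@41'.
The replacement refers to a captured group, so each match is rewritten using its own captured text.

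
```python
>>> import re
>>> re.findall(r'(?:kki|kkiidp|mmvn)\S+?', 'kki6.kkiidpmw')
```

Alternation tries branches left to right and keeps the first one that lets the overall match succeed at that position.
Walking the string: at [0:4] → 'kki6'; at [5:9] → 'kkii'.
With no groups in the pattern, `findall` gives back each whole match — 2 here.

['kki6', 'kkii']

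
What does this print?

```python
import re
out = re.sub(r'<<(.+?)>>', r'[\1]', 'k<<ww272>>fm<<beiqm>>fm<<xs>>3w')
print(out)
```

k[ww272]fm[beiqm]fm[xs]3w

Each match is replaced using the text its own group 1 captured.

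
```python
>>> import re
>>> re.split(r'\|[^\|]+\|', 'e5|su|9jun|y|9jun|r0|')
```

['e5', '9jun', '9jun', '']

Matches to split on: at [2:6] → '|su|'; at [10:13] → '|y|'; at [17:21] → '|r0|'.
Splitting on the pattern gives 4 pieces.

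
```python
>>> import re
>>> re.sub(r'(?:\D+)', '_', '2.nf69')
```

The pattern matches one or more of a non-digit (non-capturing group).
Each match is replaced by '_'.

'2_69'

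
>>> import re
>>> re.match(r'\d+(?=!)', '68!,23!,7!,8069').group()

Lookahead/lookbehind check context without consuming it, so the matched span excludes the asserted characters.
`re.match` won't scan ahead — the pattern has to work from the very first character.
The match spans [0:2] → '68'.

'68'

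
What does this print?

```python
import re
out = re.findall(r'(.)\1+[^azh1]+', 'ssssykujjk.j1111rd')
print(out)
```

['s', '1']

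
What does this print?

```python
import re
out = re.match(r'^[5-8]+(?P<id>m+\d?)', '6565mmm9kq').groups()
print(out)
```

('mmm9',)

Pattern: anchored at the start of the string; then one or more of a character in [5-8]; then one or more of the literal 'm', then optionally a digit (captured as 'id').
`re.match` won't scan ahead — the pattern has to work from the very first character.
The match spans [0:8] → '6565mmm9'.
Captured: group 1 = 'mmm9'.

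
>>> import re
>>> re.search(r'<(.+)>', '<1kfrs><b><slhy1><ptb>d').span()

(0, 22)

`re.search` scans for the first position where the pattern succeeds.
The match spans [0:22] → '<1kfrs><b><slhy1><ptb>'.
Captured: group 1 = '1kfrs><b><slhy1><ptb'.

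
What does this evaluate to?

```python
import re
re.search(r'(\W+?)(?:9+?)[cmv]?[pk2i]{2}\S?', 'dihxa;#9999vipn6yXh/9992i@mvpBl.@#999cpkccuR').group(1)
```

';#'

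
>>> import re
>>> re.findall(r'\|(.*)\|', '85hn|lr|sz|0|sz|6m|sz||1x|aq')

['lr|sz|0|sz|6m|sz||1x']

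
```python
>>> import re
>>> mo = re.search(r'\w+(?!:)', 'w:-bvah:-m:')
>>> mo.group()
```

The negative lookahead/lookbehind blocks any match where the forbidden context is present.
Unlike `match`, `search` isn't anchored — it looks for the pattern anywhere in the string.
The match spans [3:6] → 'bva'.

'bva'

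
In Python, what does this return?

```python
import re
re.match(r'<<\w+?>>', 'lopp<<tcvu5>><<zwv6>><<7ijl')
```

`re.match` won't scan ahead — the pattern has to work from the very first character.
Here position 0 doesn't satisfy it, so the call returns None.

None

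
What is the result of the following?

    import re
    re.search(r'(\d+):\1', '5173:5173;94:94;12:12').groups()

The match spans [0:9] → '5173:5173'.
Captured: group 1 = '5173'.

('5173',)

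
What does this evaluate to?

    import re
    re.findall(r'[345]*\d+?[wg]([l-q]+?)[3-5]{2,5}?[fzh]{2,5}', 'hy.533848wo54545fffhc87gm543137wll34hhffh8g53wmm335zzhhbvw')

The pattern matches zero or more of one of [345], then one or more of a digit (lazy); then one of [wg]; then one or more of a character in [l-q] (lazy) (captured); then 2 to 5 of a character in [3-5] (lazy), then 2 to 5 of one of [fzh].
Matches: at [3:20] match '533848wo54545fffh', group 1 = 'o'; at [25:41] match '543137wll34hhffh', group 1 = 'll'; at [43:55] match '53wmm335zzhh', group 1 = 'mm'.
`findall` collects group 1 from each match (3 total).

['o', 'll', 'mm']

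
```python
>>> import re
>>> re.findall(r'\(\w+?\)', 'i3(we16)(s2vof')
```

Walking the string: at [2:8] → '(we16)'.
Since nothing is captured, `findall` lists the 1 matched substring directly.

['(we16)']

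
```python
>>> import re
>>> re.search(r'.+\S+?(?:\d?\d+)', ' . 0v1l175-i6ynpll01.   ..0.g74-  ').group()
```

' . 0v1l175-i6ynpll01.   ..0.g74'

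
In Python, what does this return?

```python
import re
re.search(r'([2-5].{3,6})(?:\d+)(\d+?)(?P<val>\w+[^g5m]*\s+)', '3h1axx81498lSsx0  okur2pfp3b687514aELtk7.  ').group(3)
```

The match spans [0:18] → '3h1axx81498lSsx0  '.
Captured: group 1 = '3h1axx8', group 2 = '8', group 3 = 'lSsx0  '.

'lSsx0  '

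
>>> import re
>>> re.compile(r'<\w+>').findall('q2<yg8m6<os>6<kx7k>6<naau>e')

`findall` yields the raw match text (3 of them) because the pattern has no groups.

['<os>', '<kx7k>', '<naau>']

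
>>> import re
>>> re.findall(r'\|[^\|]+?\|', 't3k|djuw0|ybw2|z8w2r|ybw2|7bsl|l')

With no groups in the pattern, `findall` gives back each whole match — 3 here.

['|djuw0|', '|z8w2r|', '|7bsl|']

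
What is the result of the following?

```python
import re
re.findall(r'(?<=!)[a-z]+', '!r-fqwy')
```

The `(?=…)`/`(?<=…)` assertion just peeks at neighbouring text; it doesn't advance the match position.
`findall` yields the raw match text (1 of them) because the pattern has no groups.

['r']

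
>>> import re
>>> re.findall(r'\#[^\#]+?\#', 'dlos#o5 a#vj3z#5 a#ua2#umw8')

['#o5 a#', '#5 a#']

Scanning left to right: at [4:10] → '#o5 a#'; at [14:19] → '#5 a#'.
Since nothing is captured, `findall` lists the 2 matched substrings directly.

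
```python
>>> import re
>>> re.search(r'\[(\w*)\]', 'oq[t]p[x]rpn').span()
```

(2, 5)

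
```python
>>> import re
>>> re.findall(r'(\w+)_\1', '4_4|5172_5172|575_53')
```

After group 1 captures some text, `\1` only succeeds where that same text appears again.
Scanning left to right: at [0:3] match '4_4', group 1 = '4'; at [4:13] match '5172_5172', group 1 = '5172'; at [16:19] match '5_5', group 1 = '5'.
One capturing group, so `findall` returns just the captured substring from each match — 3 in all.

['4', '5172', '5']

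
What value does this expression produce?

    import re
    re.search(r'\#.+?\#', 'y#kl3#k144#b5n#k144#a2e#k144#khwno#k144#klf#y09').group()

The match spans [1:6] → '#kl3#'.

'#kl3#'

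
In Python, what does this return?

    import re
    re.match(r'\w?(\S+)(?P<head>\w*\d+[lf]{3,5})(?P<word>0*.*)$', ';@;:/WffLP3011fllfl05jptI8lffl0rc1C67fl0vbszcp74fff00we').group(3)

The match spans [0:55] → ';@;:/WffLP3011fllfl05jptI8lffl0rc1C67fl0vbszcp74fff00we'.
Captured: group 1 = ';@;:/WffLP3011fllfl05jptI8lffl0rc1C67fl0vbszcp7', group 2 = '4fff', group 3 = '00we'.

'00we'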